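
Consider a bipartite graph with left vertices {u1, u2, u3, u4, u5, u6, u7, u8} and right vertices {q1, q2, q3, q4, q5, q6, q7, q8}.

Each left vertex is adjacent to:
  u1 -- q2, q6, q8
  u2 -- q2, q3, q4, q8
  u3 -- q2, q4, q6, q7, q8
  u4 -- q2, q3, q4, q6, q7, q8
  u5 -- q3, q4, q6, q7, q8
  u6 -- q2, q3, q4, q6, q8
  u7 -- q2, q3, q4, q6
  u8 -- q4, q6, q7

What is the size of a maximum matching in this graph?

6

A valid assignment of size 6: u1–q2, u2–q3, u3–q8, u4–q7, u5–q4, u6–q6.
The set {u1, u2, u3, u4, u5, u6, u7, u8} has only 6 neighbours ({q2, q3, q4, q6, q7, q8}), so by Hall's theorem at most 6 of the 8 left vertices can be matched.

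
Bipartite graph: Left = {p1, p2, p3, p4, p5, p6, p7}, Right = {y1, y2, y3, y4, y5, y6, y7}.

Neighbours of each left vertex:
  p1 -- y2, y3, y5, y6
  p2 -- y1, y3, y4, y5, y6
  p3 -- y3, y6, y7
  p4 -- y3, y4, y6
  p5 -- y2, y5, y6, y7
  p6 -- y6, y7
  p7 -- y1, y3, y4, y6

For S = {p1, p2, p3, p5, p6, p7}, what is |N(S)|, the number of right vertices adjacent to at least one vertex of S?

7

The union of neighbours of {p1, p2, p3, p5, p6, p7} is {y1, y2, y3, y4, y5, y6, y7}, which has 7 elements.
Since |N(S)| = 7 ≥ |S| = 6, Hall's condition holds for this subset.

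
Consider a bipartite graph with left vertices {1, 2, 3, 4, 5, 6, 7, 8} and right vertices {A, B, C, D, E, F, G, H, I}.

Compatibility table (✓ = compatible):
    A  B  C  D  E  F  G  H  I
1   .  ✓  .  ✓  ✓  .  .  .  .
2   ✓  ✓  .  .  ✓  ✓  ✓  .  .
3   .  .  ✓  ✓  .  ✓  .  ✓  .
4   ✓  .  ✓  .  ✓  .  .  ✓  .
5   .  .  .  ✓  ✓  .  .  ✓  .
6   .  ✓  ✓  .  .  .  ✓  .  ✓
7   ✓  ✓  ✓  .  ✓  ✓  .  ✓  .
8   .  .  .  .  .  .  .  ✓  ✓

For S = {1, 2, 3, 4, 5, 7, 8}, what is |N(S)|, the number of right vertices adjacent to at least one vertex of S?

9

The union of neighbours of {1, 2, 3, 4, 5, 7, 8} is {A, B, C, D, E, F, G, H, I}, which has 9 elements.
Since |N(S)| = 9 ≥ |S| = 7, Hall's condition holds for this subset.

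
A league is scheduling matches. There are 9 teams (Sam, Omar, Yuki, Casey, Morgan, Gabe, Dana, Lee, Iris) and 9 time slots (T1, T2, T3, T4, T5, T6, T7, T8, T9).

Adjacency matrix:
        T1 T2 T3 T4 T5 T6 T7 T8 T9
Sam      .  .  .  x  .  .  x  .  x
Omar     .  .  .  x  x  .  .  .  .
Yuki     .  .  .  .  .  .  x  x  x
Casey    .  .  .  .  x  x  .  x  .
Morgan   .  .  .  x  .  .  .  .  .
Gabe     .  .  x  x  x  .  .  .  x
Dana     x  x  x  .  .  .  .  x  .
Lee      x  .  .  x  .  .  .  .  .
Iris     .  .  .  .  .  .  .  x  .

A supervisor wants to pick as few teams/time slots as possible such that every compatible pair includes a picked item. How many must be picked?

9

A maximum matching has 9 edges (e.g. Sam–T7, Omar–T5, Yuki–T9, Casey–T6, Morgan–T4, Gabe–T3, Dana–T2, Lee–T1, Iris–T8).
By König's theorem the minimum vertex cover has the same size. One such cover is {Sam, Omar, Yuki, Casey, Morgan, Gabe, Dana, Lee, Iris}.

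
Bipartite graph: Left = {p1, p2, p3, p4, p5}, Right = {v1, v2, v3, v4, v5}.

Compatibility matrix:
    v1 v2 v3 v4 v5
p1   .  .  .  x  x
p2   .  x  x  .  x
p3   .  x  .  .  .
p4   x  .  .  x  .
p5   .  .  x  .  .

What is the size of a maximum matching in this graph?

A valid assignment of size 5: p1–v4, p2–v5, p3–v2, p4–v1, p5–v3.
All 5 left vertices are matched, so no larger matching exists.

5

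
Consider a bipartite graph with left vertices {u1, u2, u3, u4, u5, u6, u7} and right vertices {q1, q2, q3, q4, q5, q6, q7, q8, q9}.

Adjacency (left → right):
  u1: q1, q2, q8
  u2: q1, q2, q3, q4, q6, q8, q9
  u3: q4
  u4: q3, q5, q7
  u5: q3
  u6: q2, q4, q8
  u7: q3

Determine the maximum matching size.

One maximum matching: u1→q2, u2→q9, u3→q4, u4→q7, u5→q3, u6→q8.
The set {u5, u7} has only 1 neighbour ({q3}), so by Hall's theorem at most 6 of the 7 left vertices can be matched.

6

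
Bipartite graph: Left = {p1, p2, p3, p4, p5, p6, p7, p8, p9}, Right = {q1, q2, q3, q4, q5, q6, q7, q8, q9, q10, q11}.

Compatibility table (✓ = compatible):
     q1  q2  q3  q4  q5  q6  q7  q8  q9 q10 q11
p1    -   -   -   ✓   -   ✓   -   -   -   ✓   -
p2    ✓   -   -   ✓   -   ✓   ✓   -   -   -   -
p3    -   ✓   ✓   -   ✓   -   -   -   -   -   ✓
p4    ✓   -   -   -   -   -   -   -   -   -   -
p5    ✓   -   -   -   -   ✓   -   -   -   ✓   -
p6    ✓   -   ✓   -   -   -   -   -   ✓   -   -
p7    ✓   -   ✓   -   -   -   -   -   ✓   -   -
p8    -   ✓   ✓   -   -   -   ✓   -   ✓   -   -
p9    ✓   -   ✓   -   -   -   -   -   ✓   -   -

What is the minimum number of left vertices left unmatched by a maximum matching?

A valid assignment of size 8: p1-q10, p2-q4, p3-q11, p4-q1, p5-q6, p6-q9, p7-q3, p8-q2.
The set {p4, p6, p7, p9} has only 3 neighbours ({q1, q3, q9}), so by Hall's theorem at most 8 of the 9 left vertices can be matched.
That matches 8 of the 9, leaving 1 unmatched; no matching can do better.

1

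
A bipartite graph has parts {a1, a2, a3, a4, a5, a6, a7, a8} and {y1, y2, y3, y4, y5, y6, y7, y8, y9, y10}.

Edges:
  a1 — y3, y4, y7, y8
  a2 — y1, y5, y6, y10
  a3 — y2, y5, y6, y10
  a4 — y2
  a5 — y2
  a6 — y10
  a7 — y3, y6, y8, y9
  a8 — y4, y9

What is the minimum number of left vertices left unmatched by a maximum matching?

1

For example, pair a1-y8, a2-y1, a3-y5, a4-y2, a6-y10, a7-y3, a8-y4.
The set {a4, a5} has only 1 neighbour ({y2}), so by Hall's theorem at most 7 of the 8 left vertices can be matched.
That matches 7 of the 8, leaving 1 unmatched; no matching can do better.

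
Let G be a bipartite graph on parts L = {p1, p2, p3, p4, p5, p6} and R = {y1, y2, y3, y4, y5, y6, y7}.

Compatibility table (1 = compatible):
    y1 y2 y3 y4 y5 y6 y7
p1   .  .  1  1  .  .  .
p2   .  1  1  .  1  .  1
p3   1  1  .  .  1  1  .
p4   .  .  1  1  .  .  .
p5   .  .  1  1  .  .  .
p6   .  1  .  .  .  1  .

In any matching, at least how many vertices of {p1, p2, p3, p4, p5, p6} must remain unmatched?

1

One maximum matching: p1→y4, p2→y5, p3→y1, p4→y3, p6→y2.
The set {p1, p4, p5} has only 2 neighbours ({y3, y4}), so by Hall's theorem at most 5 of the 6 left vertices can be matched.
That matches 5 of the 6, leaving 1 unmatched; no matching can do better.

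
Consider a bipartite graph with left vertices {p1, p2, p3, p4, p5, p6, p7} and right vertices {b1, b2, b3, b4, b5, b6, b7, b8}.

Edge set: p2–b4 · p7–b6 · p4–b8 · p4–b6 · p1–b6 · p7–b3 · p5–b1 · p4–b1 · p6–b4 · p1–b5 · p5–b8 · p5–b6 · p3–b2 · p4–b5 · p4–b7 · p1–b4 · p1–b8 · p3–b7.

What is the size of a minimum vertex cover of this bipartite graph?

The 6 edges p1–b5, p2–b4, p3–b2, p4–b7, p5–b8, p7–b3 form a matching, so any vertex cover needs at least 6 vertices (one per matched edge).
Conversely {p1, p3, p4, p5, p7, b4} meets every edge and has exactly 6 vertices, so 6 is optimal.

6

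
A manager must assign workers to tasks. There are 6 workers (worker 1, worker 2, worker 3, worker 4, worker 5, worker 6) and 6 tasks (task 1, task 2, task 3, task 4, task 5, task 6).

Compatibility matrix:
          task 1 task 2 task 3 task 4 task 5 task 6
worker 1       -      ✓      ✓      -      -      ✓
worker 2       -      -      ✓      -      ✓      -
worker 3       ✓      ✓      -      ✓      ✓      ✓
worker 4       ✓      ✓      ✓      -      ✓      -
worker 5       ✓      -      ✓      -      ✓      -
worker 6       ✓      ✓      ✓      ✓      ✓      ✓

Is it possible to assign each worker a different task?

Yes

For example, pair worker 1–task 6, worker 2–task 3, worker 3–task 1, worker 4–task 2, worker 5–task 5, worker 6–task 4.
All 6 workers are covered.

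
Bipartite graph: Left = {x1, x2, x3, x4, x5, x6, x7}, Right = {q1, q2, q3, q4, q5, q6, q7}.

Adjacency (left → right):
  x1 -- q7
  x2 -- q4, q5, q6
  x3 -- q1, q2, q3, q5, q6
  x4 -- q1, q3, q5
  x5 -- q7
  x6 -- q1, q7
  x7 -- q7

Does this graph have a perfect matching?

The set {x1, x5, x7} has only 1 neighbour ({q7}), so by Hall's theorem at most 5 of the 7 left vertices can be matched.
Hence no matching covers every left vertex.

No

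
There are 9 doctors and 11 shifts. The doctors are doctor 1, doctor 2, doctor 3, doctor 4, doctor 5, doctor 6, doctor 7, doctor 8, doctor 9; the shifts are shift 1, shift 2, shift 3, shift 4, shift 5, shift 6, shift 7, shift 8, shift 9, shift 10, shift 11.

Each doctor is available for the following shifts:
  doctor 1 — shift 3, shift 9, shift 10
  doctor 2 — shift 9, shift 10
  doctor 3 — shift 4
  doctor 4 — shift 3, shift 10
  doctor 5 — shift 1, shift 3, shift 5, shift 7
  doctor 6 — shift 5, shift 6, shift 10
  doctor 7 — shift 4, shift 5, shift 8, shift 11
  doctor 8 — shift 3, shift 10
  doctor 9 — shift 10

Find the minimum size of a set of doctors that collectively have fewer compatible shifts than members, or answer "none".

3

Take S = {doctor 4, doctor 8, doctor 9}. Its neighbourhood is {shift 3, shift 10}, so |N(S)| = 2 < |S| = 3.
Every subset of size less than 3 has at least as many neighbours as members, so 3 is the minimum.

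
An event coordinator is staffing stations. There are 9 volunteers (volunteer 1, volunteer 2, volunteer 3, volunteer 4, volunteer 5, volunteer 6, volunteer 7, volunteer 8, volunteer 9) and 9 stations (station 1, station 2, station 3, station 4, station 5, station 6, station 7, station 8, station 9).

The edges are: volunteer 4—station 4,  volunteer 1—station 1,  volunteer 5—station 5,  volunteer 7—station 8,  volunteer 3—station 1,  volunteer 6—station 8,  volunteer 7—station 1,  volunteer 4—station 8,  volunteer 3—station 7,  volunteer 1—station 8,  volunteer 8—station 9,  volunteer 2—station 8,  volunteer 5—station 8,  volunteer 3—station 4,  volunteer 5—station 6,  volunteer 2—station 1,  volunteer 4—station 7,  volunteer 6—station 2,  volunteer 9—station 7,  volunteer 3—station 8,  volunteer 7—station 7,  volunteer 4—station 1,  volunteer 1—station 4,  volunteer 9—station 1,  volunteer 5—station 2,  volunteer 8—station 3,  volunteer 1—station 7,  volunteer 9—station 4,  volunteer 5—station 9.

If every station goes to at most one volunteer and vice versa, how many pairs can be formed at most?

7

A valid assignment of size 7: volunteer 1→station 4, volunteer 2→station 8, volunteer 3→station 7, volunteer 4→station 1, volunteer 5→station 6, volunteer 6→station 2, volunteer 8→station 3.
The set {volunteer 1, volunteer 2, volunteer 3, volunteer 4, volunteer 7, volunteer 9} has only 4 neighbours ({station 1, station 4, station 7, station 8}), so by Hall's theorem at most 7 of the 9 volunteers can be matched.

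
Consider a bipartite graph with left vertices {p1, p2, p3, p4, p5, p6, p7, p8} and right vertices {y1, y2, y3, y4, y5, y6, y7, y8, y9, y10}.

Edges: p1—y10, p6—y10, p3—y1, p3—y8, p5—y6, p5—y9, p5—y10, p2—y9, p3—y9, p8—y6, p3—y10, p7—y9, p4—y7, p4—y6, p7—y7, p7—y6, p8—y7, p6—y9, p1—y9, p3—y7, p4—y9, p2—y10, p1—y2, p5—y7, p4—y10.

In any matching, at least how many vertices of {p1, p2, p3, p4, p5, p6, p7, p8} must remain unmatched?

For example, pair p1-y2, p2-y9, p3-y1, p4-y7, p5-y6, p6-y10.
The set {p2, p4, p5, p6, p7, p8} has only 4 neighbours ({y10, y6, y7, y9}), so by Hall's theorem at most 6 of the 8 left vertices can be matched.
That matches 6 of the 8, leaving 2 unmatched; no matching can do better.

2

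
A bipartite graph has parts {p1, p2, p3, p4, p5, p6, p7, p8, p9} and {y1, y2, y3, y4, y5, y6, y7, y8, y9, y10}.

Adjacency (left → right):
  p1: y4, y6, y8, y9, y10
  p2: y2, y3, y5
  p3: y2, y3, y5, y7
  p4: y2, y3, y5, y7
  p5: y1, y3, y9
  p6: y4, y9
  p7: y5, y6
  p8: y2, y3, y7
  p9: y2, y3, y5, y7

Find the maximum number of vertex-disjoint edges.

A valid assignment of size 8: p1→y10, p2→y5, p3→y7, p4→y2, p5→y1, p6→y4, p7→y6, p8→y3.
The set {p2, p3, p4, p8, p9} has only 4 neighbours ({y2, y3, y5, y7}), so by Hall's theorem at most 8 of the 9 left vertices can be matched.

8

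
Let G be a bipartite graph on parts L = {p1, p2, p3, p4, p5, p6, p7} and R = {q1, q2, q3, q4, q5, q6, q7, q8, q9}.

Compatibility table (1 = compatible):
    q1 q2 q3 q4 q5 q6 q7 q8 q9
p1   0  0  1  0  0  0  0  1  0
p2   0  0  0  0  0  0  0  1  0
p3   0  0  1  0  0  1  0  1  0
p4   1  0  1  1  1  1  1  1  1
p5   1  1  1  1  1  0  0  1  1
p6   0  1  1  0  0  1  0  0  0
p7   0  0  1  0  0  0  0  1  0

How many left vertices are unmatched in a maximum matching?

1

One maximum matching: p1–q3, p2–q8, p3–q6, p4–q4, p5–q9, p6–q2.
The set {p1, p2, p7} has only 2 neighbours ({q3, q8}), so by Hall's theorem at most 6 of the 7 left vertices can be matched.
That matches 6 of the 7, leaving 1 unmatched; no matching can do better.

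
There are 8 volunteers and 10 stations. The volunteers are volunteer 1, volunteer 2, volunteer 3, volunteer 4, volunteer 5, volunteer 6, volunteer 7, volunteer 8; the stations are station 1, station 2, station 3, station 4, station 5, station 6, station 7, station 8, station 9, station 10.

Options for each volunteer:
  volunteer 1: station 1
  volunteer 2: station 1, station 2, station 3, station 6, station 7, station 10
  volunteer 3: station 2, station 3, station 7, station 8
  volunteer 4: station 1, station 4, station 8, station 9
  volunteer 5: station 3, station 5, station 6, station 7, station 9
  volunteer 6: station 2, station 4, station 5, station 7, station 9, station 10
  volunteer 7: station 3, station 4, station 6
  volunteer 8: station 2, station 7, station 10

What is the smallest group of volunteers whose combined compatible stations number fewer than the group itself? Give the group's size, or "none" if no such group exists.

none

A matching saturating every volunteer exists, for instance volunteer 1→station 1, volunteer 2→station 7, volunteer 3→station 3, volunteer 4→station 8, volunteer 5→station 6, volunteer 6→station 9, volunteer 7→station 4, volunteer 8→station 2.
By Hall's marriage theorem, this means |N(S)| ≥ |S| for every subset S, so no violating subset exists.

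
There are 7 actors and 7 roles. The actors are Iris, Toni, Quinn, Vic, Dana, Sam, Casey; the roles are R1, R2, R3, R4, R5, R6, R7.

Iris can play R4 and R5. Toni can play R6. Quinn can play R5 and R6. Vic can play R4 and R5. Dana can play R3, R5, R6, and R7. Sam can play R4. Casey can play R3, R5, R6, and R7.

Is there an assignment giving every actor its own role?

The set {Iris, Toni, Quinn, Vic, Sam} has only 3 neighbours ({R4, R5, R6}), so by Hall's theorem at most 5 of the 7 actors can be matched.
Hence no matching covers every actor.

No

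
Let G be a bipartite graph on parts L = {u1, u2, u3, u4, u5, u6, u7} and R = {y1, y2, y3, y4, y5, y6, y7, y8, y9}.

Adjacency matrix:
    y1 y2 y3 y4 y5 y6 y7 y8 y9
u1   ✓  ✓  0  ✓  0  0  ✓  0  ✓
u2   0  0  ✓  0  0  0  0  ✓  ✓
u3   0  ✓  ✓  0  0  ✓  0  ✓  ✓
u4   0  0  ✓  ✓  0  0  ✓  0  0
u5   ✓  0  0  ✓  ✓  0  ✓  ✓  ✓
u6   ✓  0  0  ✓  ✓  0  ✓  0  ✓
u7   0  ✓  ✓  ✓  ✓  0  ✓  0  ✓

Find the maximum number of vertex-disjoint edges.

7

One maximum matching: u1-y4, u2-y8, u3-y6, u4-y3, u5-y1, u6-y9, u7-y7.
This saturates every left vertex, so 7 is the maximum.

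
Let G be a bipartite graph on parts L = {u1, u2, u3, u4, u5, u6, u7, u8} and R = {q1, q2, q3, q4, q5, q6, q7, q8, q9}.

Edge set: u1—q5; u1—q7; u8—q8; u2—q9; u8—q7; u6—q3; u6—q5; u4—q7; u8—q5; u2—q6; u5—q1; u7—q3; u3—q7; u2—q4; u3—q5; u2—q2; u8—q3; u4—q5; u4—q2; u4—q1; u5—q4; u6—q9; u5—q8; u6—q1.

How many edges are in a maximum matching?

One maximum matching: u1-q5, u2-q6, u3-q7, u4-q2, u5-q4, u6-q9, u7-q3, u8-q8.
This saturates every left vertex, so 8 is the maximum.

8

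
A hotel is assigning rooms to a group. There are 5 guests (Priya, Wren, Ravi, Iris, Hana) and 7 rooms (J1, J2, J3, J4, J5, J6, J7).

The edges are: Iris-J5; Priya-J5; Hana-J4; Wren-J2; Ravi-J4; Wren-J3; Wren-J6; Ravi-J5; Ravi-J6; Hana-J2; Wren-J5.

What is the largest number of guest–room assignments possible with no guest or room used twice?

4

A valid assignment of size 4: Priya–J5, Wren–J3, Ravi–J6, Hana–J2.
The set {Priya, Iris} has only 1 neighbour ({J5}), so by Hall's theorem at most 4 of the 5 guests can be matched.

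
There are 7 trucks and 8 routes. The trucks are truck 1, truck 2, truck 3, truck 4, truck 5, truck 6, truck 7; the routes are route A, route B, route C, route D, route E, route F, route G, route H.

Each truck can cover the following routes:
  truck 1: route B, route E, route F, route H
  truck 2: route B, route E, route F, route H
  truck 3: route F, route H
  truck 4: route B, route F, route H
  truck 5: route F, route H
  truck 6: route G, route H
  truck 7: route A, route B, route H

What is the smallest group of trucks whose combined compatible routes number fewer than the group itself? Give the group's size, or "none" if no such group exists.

5

Take S = {truck 1, truck 2, truck 3, truck 4, truck 5}. Its neighbourhood is {route B, route E, route F, route H}, so |N(S)| = 4 < |S| = 5.
Every subset of size less than 5 has at least as many neighbours as members, so 5 is the minimum.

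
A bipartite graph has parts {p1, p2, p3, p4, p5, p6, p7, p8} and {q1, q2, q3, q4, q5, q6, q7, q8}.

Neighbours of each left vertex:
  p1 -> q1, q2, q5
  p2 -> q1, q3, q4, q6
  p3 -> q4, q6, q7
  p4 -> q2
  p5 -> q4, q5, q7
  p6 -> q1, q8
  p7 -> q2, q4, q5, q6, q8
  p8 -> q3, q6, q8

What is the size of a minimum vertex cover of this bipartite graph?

A maximum matching has 8 edges (e.g. p1–q1, p2–q3, p3–q7, p4–q2, p5–q5, p6–q8, p7–q4, p8–q6).
By König's theorem the minimum vertex cover has the same size. One such cover is {p1, p2, p3, p4, p5, p6, p7, p8}.

8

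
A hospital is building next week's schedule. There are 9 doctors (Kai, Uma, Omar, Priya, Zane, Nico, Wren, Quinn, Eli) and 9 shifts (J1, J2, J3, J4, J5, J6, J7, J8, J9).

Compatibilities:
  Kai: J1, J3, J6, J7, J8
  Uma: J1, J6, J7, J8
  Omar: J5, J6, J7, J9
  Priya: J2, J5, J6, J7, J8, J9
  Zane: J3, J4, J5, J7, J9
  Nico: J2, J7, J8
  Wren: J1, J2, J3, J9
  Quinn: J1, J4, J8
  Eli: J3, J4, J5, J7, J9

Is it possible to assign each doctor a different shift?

A valid assignment of size 9: Kai–J3, Uma–J6, Omar–J7, Priya–J5, Zane–J4, Nico–J8, Wren–J2, Quinn–J1, Eli–J9.
All 9 doctors are covered.

Yes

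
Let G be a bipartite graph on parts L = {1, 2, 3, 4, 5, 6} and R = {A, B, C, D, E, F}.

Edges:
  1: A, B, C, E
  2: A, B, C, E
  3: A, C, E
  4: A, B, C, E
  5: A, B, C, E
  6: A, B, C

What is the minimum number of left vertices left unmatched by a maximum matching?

One maximum matching: 1–E, 2–A, 3–C, 4–B.
The set {1, 2, 3, 4, 5, 6} has only 4 neighbours ({A, B, C, E}), so by Hall's theorem at most 4 of the 6 left vertices can be matched.
That matches 4 of the 6, leaving 2 unmatched; no matching can do better.

2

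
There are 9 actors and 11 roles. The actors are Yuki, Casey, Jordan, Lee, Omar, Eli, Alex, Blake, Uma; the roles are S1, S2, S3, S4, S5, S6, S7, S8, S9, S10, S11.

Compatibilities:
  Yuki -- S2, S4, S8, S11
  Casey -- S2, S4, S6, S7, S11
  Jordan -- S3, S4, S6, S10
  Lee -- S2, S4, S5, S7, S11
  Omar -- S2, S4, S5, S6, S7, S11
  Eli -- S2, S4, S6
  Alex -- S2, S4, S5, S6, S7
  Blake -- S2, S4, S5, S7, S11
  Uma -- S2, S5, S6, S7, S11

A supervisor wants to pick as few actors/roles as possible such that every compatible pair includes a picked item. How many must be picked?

8

A maximum matching has 8 edges (e.g. Yuki–S8, Casey–S11, Jordan–S10, Lee–S4, Omar–S5, Eli–S6, Alex–S7, Blake–S2).
By König's theorem the minimum vertex cover has the same size. One such cover is {Yuki, Jordan, S2, S4, S5, S6, S7, S11}.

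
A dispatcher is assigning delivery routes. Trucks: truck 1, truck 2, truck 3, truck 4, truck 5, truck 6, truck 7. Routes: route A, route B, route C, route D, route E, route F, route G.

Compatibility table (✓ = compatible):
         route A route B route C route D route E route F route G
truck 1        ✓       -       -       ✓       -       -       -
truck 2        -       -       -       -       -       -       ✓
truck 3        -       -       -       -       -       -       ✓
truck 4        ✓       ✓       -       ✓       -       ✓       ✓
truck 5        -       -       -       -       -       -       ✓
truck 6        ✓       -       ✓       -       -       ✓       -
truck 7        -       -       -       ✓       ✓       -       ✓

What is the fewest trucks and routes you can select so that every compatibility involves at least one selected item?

The 5 edges truck 1–route A, truck 2–route G, truck 4–route D, truck 6–route F, truck 7–route E form a matching, so any vertex cover needs at least 5 vertices (one per matched edge).
Conversely {truck 1, truck 4, truck 6, truck 7, route G} meets every edge and has exactly 5 vertices, so 5 is optimal.

5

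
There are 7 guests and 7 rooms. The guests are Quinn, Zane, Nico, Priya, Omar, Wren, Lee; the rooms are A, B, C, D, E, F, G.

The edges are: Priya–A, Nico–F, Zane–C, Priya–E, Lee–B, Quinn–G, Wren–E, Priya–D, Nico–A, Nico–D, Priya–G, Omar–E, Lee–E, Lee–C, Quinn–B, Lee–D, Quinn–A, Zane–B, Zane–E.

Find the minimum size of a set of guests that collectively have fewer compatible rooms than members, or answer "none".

Take S = {Omar, Wren}. Its neighbourhood is {E}, so |N(S)| = 1 < |S| = 2.
No single vertex violates Hall's condition since each has at least one neighbour, so 2 is the minimum.

2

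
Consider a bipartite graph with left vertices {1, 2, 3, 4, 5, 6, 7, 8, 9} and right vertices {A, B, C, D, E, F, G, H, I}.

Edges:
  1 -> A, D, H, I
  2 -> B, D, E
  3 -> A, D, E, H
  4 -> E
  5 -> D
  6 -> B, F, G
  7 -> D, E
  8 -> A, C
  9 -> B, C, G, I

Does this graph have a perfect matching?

The set {4, 5, 7} has only 2 neighbours ({D, E}), so by Hall's theorem at most 8 of the 9 left vertices can be matched.
Hence no matching covers every left vertex.

No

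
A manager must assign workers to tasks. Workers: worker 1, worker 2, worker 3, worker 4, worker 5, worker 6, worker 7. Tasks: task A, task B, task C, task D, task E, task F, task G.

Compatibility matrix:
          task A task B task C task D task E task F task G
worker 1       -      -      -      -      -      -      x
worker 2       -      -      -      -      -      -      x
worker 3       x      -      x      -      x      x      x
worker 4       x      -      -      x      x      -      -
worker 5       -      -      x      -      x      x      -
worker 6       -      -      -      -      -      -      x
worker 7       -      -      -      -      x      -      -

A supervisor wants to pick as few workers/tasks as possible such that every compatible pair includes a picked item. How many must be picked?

A maximum matching has 5 edges (e.g. worker 1–task G, worker 3–task A, worker 4–task D, worker 5–task F, worker 7–task E).
By König's theorem the minimum vertex cover has the same size. One such cover is {worker 3, worker 4, worker 5, worker 7, task G}.

5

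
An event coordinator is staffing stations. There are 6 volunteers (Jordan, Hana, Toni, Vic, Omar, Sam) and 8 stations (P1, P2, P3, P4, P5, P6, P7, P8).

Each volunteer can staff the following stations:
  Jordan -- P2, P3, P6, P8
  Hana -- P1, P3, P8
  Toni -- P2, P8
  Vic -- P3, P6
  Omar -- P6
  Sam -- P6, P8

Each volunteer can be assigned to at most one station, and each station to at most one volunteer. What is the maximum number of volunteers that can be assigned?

5

A valid assignment of size 5: Jordan→P8, Hana→P1, Toni→P2, Vic→P3, Omar→P6.
The set {Jordan, Toni, Vic, Omar, Sam} has only 4 neighbours ({P2, P3, P6, P8}), so by Hall's theorem at most 5 of the 6 volunteers can be matched.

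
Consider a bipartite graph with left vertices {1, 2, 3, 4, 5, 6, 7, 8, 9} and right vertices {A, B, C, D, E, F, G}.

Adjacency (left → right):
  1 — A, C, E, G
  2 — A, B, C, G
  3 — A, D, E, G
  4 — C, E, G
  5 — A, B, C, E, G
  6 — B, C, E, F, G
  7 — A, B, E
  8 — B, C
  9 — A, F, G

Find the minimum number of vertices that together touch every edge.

A maximum matching has 7 edges (e.g. 1–E, 2–C, 3–D, 4–G, 5–A, 6–F, 7–B).
By König's theorem the minimum vertex cover has the same size. One such cover is {3, A, B, C, E, F, G}.

7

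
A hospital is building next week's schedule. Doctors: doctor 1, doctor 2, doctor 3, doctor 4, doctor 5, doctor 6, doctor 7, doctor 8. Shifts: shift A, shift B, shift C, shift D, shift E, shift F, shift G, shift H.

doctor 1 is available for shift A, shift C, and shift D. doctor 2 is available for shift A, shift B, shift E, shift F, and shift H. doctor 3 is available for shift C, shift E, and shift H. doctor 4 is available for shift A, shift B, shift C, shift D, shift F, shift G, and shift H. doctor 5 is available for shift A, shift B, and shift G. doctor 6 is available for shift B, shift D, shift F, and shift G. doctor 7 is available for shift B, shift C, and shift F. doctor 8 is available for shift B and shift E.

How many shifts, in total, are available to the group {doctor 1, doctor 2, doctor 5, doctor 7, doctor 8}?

8

The union of neighbours of {doctor 1, doctor 2, doctor 5, doctor 7, doctor 8} is {shift A, shift B, shift C, shift D, shift E, shift F, shift G, shift H}, which has 8 elements.
Since |N(S)| = 8 ≥ |S| = 5, Hall's condition holds for this subset.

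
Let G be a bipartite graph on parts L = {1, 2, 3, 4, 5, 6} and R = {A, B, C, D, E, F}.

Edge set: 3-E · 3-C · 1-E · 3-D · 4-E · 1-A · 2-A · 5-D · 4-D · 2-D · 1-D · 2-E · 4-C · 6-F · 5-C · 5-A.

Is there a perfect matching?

No

The set {1, 2, 3, 4, 5} has only 4 neighbours ({A, C, D, E}), so by Hall's theorem at most 5 of the 6 left vertices can be matched.
Hence no matching covers every left vertex.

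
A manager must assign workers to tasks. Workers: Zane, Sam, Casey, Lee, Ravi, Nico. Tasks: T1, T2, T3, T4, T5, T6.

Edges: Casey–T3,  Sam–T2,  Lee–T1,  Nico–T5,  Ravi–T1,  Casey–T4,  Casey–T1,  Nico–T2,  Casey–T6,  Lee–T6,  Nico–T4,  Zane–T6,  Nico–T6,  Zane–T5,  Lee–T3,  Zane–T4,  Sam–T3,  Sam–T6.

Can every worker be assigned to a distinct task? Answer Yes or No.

Yes

A valid assignment of size 6: Zane-T6, Sam-T2, Casey-T4, Lee-T3, Ravi-T1, Nico-T5.
Every worker is matched, so this is a perfect matching.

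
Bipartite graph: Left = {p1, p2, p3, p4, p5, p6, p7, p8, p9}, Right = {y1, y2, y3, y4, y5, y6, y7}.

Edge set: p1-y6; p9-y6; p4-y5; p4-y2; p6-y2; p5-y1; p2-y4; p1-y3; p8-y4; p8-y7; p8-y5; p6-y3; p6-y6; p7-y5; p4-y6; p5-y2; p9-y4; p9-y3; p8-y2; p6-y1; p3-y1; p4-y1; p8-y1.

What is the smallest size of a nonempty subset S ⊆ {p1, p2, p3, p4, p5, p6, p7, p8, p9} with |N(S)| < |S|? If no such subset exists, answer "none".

6

Take S = {p1, p2, p3, p5, p6, p9}. Its neighbourhood is {y1, y2, y3, y4, y6}, so |N(S)| = 5 < |S| = 6.
Every subset of size less than 6 has at least as many neighbours as members, so 6 is the minimum.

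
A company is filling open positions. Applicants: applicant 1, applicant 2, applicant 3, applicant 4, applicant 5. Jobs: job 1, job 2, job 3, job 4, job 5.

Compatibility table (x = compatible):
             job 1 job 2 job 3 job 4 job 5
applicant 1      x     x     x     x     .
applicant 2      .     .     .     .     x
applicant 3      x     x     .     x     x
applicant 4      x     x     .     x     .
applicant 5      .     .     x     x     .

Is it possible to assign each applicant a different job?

Yes

For example, pair applicant 1→job 4, applicant 2→job 5, applicant 3→job 1, applicant 4→job 2, applicant 5→job 3.
All 5 applicants are covered.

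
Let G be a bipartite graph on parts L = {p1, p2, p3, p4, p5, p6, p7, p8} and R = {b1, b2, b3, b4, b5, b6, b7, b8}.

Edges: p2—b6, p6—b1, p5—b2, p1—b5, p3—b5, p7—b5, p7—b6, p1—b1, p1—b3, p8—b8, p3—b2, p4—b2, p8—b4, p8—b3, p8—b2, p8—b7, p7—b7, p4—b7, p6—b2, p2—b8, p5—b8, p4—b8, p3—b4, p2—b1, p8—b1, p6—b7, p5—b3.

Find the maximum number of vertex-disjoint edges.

8

A valid assignment of size 8: p1-b5, p2-b1, p3-b4, p4-b8, p5-b3, p6-b2, p7-b6, p8-b7.
All 8 left vertices are matched, so no larger matching exists.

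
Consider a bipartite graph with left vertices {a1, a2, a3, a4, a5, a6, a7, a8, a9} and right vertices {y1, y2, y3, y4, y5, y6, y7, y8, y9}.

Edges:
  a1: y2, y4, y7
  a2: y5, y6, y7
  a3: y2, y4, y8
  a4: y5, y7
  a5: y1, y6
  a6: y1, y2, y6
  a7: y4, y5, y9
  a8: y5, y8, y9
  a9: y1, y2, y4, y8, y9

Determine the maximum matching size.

For example, pair a1–y4, a2–y7, a3–y2, a4–y5, a5–y6, a6–y1, a7–y9, a8–y8.
The set {a1, a2, a3, a4, a5, a6, a7, a8, a9} has only 8 neighbours ({y1, y2, y4, y5, y6, y7, y8, y9}), so by Hall's theorem at most 8 of the 9 left vertices can be matched.

8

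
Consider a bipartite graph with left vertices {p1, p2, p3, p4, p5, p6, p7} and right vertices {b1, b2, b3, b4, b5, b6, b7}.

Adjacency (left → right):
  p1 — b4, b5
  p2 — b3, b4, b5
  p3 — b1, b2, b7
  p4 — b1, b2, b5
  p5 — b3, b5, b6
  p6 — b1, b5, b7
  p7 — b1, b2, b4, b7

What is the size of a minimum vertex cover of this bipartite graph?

7

The 7 edges p1–b4, p2–b3, p3–b2, p4–b5, p5–b6, p6–b1, p7–b7 form a matching, so any vertex cover needs at least 7 vertices (one per matched edge).
Conversely {p1, p2, p3, p4, p5, p6, p7} meets every edge and has exactly 7 vertices, so 7 is optimal.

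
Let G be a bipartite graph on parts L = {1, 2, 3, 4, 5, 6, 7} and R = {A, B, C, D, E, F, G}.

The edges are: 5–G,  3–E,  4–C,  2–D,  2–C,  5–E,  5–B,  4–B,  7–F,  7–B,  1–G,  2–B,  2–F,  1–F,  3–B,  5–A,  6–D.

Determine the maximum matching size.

7

One maximum matching: 1-G, 2-F, 3-E, 4-C, 5-A, 6-D, 7-B.
All 7 left vertices are matched, so no larger matching exists.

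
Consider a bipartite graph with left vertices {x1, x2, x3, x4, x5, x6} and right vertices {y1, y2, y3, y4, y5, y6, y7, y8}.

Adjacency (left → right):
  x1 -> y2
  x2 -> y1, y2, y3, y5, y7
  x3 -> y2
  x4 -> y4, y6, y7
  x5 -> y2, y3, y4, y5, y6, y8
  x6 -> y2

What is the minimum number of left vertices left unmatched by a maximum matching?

One maximum matching: x1-y2, x2-y3, x4-y7, x5-y6.
The set {x1, x3, x6} has only 1 neighbour ({y2}), so by Hall's theorem at most 4 of the 6 left vertices can be matched.
That matches 4 of the 6, leaving 2 unmatched; no matching can do better.

2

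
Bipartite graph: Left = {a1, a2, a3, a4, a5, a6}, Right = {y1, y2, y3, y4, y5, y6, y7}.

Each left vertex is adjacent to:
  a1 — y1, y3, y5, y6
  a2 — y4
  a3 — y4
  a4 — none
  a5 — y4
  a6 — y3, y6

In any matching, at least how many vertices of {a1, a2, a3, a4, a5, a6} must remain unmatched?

3

A valid assignment of size 3: a1-y1, a2-y4, a6-y3.
The set {a2, a3, a4, a5} has only 1 neighbour ({y4}), so by Hall's theorem at most 3 of the 6 left vertices can be matched.
That matches 3 of the 6, leaving 3 unmatched; no matching can do better.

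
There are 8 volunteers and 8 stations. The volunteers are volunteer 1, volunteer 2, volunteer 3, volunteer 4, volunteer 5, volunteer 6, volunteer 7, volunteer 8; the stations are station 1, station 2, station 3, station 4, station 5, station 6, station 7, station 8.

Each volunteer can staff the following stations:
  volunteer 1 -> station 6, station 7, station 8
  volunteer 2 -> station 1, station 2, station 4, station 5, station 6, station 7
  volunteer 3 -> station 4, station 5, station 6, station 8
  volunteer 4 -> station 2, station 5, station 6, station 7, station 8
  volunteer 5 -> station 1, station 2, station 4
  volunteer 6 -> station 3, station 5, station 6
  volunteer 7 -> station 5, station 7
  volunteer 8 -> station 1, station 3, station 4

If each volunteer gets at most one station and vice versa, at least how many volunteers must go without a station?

0

One maximum matching: volunteer 1–station 6, volunteer 2–station 7, volunteer 3–station 4, volunteer 4–station 8, volunteer 5–station 2, volunteer 6–station 3, volunteer 7–station 5, volunteer 8–station 1.
All 8 volunteers are matched, so no larger matching exists.
That matches 8 of the 8, leaving 0 unmatched; no matching can do better.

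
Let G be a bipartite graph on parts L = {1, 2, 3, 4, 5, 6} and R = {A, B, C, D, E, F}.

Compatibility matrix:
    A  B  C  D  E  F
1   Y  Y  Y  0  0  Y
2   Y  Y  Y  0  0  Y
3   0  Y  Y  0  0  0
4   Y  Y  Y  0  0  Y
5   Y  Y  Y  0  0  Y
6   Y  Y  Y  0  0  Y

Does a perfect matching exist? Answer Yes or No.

The set {1, 2, 3, 4, 5, 6} has only 4 neighbours ({A, B, C, F}), so by Hall's theorem at most 4 of the 6 left vertices can be matched.
Hence no matching covers every left vertex.

No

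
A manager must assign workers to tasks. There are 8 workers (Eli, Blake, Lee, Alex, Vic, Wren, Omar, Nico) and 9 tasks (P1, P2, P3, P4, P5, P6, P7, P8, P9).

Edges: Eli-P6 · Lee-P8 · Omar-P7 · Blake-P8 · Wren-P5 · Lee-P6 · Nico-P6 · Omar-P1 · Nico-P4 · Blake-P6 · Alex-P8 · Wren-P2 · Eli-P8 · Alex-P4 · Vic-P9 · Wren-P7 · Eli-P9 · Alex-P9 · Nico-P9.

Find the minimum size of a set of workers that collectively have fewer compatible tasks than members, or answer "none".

4

Take S = {Eli, Blake, Lee, Vic}. Its neighbourhood is {P6, P8, P9}, so |N(S)| = 3 < |S| = 4.
Every subset of size less than 4 has at least as many neighbours as members, so 4 is the minimum.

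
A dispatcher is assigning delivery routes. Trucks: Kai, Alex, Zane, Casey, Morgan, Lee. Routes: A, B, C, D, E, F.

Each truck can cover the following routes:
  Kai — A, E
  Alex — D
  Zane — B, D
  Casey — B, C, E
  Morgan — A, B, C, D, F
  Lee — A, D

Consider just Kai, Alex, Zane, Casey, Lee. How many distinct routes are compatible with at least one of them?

5

The union of neighbours of {Kai, Alex, Zane, Casey, Lee} is {A, B, C, D, E}, which has 5 elements.
Since |N(S)| = 5 ≥ |S| = 5, Hall's condition holds for this subset.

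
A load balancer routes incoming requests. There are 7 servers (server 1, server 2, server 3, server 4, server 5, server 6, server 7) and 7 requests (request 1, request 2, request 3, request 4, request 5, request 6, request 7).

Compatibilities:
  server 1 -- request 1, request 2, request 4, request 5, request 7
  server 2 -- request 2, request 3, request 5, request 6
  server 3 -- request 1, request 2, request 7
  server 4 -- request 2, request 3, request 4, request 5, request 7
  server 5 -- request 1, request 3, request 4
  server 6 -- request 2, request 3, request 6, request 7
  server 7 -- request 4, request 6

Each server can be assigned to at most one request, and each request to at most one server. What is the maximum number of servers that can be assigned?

7

For example, pair server 1–request 4, server 2–request 5, server 3–request 1, server 4–request 2, server 5–request 3, server 6–request 7, server 7–request 6.
This saturates every server, so 7 is the maximum.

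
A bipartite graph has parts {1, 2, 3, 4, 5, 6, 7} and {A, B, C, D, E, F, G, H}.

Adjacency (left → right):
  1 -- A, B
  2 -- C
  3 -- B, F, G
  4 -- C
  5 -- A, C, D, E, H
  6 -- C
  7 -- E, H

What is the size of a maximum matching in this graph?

5

One maximum matching: 1-B, 2-C, 3-F, 5-A, 7-E.
The set {2, 4, 6} has only 1 neighbour ({C}), so by Hall's theorem at most 5 of the 7 left vertices can be matched.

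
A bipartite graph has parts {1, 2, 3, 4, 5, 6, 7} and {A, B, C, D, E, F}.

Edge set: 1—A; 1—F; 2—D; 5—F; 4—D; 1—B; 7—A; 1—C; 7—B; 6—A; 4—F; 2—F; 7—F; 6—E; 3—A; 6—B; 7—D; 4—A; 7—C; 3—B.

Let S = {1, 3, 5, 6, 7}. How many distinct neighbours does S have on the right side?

6

The union of neighbours of {1, 3, 5, 6, 7} is {A, B, C, D, E, F}, which has 6 elements.
Since |N(S)| = 6 ≥ |S| = 5, Hall's condition holds for this subset.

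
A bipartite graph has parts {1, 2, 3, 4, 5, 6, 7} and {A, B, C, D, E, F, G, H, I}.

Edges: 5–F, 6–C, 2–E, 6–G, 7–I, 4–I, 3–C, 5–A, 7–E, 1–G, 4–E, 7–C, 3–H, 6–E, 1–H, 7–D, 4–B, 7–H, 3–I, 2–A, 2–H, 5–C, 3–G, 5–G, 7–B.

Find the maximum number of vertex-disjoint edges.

7

One maximum matching: 1→H, 2→A, 3→G, 4→B, 5→F, 6→C, 7→E.
All 7 left vertices are matched, so no larger matching exists.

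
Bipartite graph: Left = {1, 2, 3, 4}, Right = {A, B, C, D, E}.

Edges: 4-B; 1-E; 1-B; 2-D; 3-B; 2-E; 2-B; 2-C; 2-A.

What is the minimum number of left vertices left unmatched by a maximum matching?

For example, pair 1–E, 2–A, 3–B.
The set {3, 4} has only 1 neighbour ({B}), so by Hall's theorem at most 3 of the 4 left vertices can be matched.
That matches 3 of the 4, leaving 1 unmatched; no matching can do better.

1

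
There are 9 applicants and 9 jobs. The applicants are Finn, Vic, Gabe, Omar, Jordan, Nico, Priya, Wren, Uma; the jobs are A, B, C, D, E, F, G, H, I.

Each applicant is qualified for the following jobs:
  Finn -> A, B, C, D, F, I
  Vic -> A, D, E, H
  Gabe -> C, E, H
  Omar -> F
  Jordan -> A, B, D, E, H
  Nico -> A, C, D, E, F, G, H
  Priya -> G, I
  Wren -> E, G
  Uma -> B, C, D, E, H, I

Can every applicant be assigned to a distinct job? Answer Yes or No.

A valid assignment of size 9: Finn–B, Vic–D, Gabe–C, Omar–F, Jordan–H, Nico–A, Priya–I, Wren–G, Uma–E.
Every applicant is matched, so this is a perfect matching.

Yes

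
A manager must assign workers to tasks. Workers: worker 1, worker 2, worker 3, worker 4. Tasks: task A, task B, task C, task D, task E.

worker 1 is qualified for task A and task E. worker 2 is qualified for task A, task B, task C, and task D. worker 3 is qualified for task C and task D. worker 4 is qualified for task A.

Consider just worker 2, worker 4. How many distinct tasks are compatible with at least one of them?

4

The union of neighbours of {worker 2, worker 4} is {task A, task B, task C, task D}, which has 4 elements.
Since |N(S)| = 4 ≥ |S| = 2, Hall's condition holds for this subset.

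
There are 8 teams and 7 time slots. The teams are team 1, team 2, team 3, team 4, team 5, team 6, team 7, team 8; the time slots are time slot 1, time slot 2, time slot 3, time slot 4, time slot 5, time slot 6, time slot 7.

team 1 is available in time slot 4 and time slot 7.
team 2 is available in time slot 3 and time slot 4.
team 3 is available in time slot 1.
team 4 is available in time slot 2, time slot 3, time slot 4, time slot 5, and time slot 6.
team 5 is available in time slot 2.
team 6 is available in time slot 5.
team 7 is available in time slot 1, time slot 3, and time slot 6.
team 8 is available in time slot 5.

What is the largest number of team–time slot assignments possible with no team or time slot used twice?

7

A valid assignment of size 7: team 1→time slot 7, team 2→time slot 4, team 3→time slot 1, team 4→time slot 6, team 5→time slot 2, team 6→time slot 5, team 7→time slot 3.
The set {team 6, team 8} has only 1 neighbour ({time slot 5}), so by Hall's theorem at most 7 of the 8 teams can be matched.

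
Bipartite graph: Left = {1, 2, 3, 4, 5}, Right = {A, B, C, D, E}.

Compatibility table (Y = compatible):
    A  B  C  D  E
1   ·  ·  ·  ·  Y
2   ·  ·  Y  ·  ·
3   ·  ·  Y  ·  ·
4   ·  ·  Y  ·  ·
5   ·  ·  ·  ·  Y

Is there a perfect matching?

No

The set {1, 2, 3, 4, 5} has only 2 neighbours ({C, E}), so by Hall's theorem at most 2 of the 5 left vertices can be matched.
Hence no matching covers every left vertex.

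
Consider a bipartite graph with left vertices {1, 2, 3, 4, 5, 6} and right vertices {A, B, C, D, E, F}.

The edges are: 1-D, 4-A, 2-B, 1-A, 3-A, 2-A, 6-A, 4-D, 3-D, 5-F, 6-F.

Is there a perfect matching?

No

The set {1, 3, 4, 5, 6} has only 3 neighbours ({A, D, F}), so by Hall's theorem at most 4 of the 6 left vertices can be matched.
Hence no matching covers every left vertex.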